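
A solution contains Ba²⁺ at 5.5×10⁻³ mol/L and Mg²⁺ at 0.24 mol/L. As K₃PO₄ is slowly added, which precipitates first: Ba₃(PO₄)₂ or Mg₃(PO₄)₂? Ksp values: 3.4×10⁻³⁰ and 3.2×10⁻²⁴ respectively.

Precipitation begins when Q = Ksp.
For Ba₃(PO₄)₂: [PO₄³⁻] = (Ksp/[Ba²⁺]^3)^(1/2) = 4.5×10⁻¹² mol/L
For Mg₃(PO₄)₂: [PO₄³⁻] = (Ksp/[Mg²⁺]^3)^(1/2) = 1.5×10⁻¹¹ mol/L
Since Ba₃(PO₄)₂ needs less PO₄³⁻ to reach saturation, it precipitates first.

Ba₃(PO₄)₂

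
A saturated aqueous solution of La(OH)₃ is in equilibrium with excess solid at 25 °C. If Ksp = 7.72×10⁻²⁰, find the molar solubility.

La(OH)₃(s) ⇌ La³⁺(aq) + 3 OH⁻(aq)
Call the molar solubility s, so that [La³⁺] = s and [OH⁻] = 3s.
Ksp = [La³⁺][OH⁻]^3 = s · (3s)^3 = 27s^4
27s^4 = 7.72×10⁻²⁰  ⇒  s^4 = 2.86×10⁻²¹
s = 7.31×10⁻⁶ mol L⁻¹

7.31×10⁻⁶ M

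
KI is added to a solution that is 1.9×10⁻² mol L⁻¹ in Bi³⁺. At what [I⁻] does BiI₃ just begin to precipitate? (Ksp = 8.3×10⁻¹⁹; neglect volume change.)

3.5×10⁻⁶ M

Each salt precipitates once Q = Ksp for that salt.
BiI₃(s) ⇌ Bi³⁺(aq) + 3 I⁻(aq)
Ksp = [Bi³⁺][I⁻]^3 = [I⁻]^3(1.9×10⁻²)
[I⁻]^3 = 8.3×10⁻¹⁹ / (1.9×10⁻²) = 4.4×10⁻¹⁷
[I⁻] = 3.5×10⁻⁶ mol L⁻¹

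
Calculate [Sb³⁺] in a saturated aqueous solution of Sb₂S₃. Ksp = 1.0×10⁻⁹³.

Sb₂S₃(s) ⇌ 2 Sb³⁺(aq) + 3 S²⁻(aq)
Let s be the molar solubility. Then [Sb³⁺] = 2s and [S²⁻] = 3s.
Ksp = [Sb³⁺]^2[S²⁻]^3 = (2s)^2 · (3s)^3 = 108s^5 = 1.0×10⁻⁹³
s = 9.8×10⁻²⁰ mol L⁻¹
[Sb³⁺] = 2s = 2.0×10⁻¹⁹ mol L⁻¹

2.0×10⁻¹⁹ M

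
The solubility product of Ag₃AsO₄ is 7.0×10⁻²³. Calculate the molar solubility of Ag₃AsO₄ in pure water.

Ag₃AsO₄(s) ⇌ 3 Ag⁺(aq) + AsO₄³⁻(aq)
Call the molar solubility s, so that [Ag⁺] = 3s and [AsO₄³⁻] = s.
Ksp = [Ag⁺]^3[AsO₄³⁻] = (3s)^3 · s = 27s^4
27s^4 = 7.0×10⁻²³  ⇒  s^4 = 2.6×10⁻²⁴
s = 1.3×10⁻⁶ mol L⁻¹

1.3×10⁻⁶ M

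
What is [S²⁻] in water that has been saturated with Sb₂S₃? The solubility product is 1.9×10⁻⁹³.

Sb₂S₃(s) ⇌ 2 Sb³⁺(aq) + 3 S²⁻(aq)
For each mole of Sb₂S₃ that dissolves per liter, [Sb³⁺] = 2s and [S²⁻] = 3s; let s denote this solubility.
Ksp = [Sb³⁺]^2[S²⁻]^3 = (2s)^2 · (3s)^3 = 108s^5 = 1.9×10⁻⁹³
s = 1.1×10⁻¹⁹ mol/L
[S²⁻] = 3s = 3.4×10⁻¹⁹ mol/L

3.4×10⁻¹⁹ M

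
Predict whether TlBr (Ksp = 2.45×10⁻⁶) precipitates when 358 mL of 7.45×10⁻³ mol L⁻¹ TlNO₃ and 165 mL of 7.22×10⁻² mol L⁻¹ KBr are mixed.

After mixing, V = 358 mL + 165 mL = 523 mL.
[Tl⁺] = (7.45×10⁻³)(358)/523 = 5.10×10⁻³ mol L⁻¹
[Br⁻] = (7.22×10⁻²)(165)/523 = 2.28×10⁻² mol L⁻¹
Q = [Tl⁺][Br⁻] = 1.16×10⁻⁴
Since Q (1.16×10⁻⁴) exceeds Ksp (2.45×10⁻⁶), TlBr will precipitate.

Yes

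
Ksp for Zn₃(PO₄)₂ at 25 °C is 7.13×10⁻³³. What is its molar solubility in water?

1.46×10⁻⁷ M

Zn₃(PO₄)₂(s) ⇌ 3 Zn²⁺(aq) + 2 PO₄³⁻(aq)
Let s be the molar solubility. Then [Zn²⁺] = 3s and [PO₄³⁻] = 2s.
Ksp = [Zn²⁺]^3[PO₄³⁻]^2 = (3s)^3 · (2s)^2 = 108s^5
108s^5 = 7.13×10⁻³³  ⇒  s^5 = 6.60×10⁻³⁵
s = (6.60×10⁻³⁵)^(1/5) = 1.46×10⁻⁷ mol L⁻¹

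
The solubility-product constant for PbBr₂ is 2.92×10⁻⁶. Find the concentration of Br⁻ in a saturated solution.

1.80×10⁻² M

PbBr₂(s) ⇌ Pb²⁺(aq) + 2 Br⁻(aq)
Call the molar solubility s, so that [Pb²⁺] = s and [Br⁻] = 2s.
Ksp = [Pb²⁺][Br⁻]^2 = s · (2s)^2 = 4s^3 = 2.92×10⁻⁶
s = 9.00×10⁻³ mol/L
[Br⁻] = 2s = 1.80×10⁻² mol/L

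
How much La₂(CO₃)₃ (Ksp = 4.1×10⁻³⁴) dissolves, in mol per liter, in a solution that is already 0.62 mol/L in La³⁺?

La₂(CO₃)₃(s) ⇌ 2 La³⁺(aq) + 3 CO₃²⁻(aq)
Let s be the solubility of La₂(CO₃)₃ here. The common ion gives [La³⁺] ≈ 0.62 mol/L, and [CO₃²⁻] = 3s.
Ksp = [La³⁺]^2[CO₃²⁻]^3 = (0.62)^2(3s)^3
(3s)^3 = 4.1×10⁻³⁴ / (0.62)^2 = 1.1×10⁻³³
s = 3.4×10⁻¹² mol/L

3.4×10⁻¹² M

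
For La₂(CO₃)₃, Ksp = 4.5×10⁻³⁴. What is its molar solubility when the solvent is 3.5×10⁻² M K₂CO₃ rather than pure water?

1.6×10⁻¹⁵ M

La₂(CO₃)₃(s) ⇌ 2 La³⁺(aq) + 3 CO₃²⁻(aq)
With CO₃²⁻ already at 3.5×10⁻² M and s small, take [CO₃²⁻] ≈ 3.5×10⁻² M and [La³⁺] = 2s.
Ksp = [La³⁺]^2[CO₃²⁻]^3 = (2s)^2(3.5×10⁻²)^3
(2s)^2 = 4.5×10⁻³⁴ / (3.5×10⁻²)^3 = 1.0×10⁻²⁹
s = 1.6×10⁻¹⁵ M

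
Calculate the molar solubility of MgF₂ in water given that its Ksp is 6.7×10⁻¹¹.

2.6×10⁻⁴ M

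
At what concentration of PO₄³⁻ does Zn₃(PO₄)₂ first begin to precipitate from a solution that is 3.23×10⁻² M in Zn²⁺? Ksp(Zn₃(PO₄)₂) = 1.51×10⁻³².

2.12×10⁻¹⁴ M

A salt starts to precipitate once the ion product Q reaches its Ksp.
Zn₃(PO₄)₂(s) ⇌ 3 Zn²⁺(aq) + 2 PO₄³⁻(aq)
Ksp = [Zn²⁺]^3[PO₄³⁻]^2 = [PO₄³⁻]^2(3.23×10⁻²)^3
[PO₄³⁻]^2 = 1.51×10⁻³² / (3.23×10⁻²)^3 = 4.48×10⁻²⁸
[PO₄³⁻] = 2.12×10⁻¹⁴ M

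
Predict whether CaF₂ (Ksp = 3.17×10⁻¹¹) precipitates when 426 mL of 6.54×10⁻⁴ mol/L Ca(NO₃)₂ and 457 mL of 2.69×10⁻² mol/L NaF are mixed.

Yes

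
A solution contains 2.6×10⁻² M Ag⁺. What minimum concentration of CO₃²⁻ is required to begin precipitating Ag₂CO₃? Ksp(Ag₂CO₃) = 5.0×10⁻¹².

A salt starts to precipitate once the ion product Q reaches its Ksp.
Ag₂CO₃(s) ⇌ 2 Ag⁺(aq) + CO₃²⁻(aq)
Ksp = [Ag⁺]^2[CO₃²⁻] = [CO₃²⁻](2.6×10⁻²)^2
[CO₃²⁻] = 5.0×10⁻¹² / (2.6×10⁻²)^2 = 7.4×10⁻⁹
[CO₃²⁻] = 7.4×10⁻⁹ M

7.4×10⁻⁹ M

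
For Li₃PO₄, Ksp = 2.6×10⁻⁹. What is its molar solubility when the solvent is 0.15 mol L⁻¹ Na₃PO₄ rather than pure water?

8.6×10⁻⁴ M

Li₃PO₄(s) ⇌ 3 Li⁺(aq) + PO₄³⁻(aq)
PO₄³⁻ is already present at 0.15 mol L⁻¹. If s mol/L of Li₃PO₄ dissolves, [Li⁺] = 3s while [PO₄³⁻] ≈ 0.15 mol L⁻¹.
Ksp = [Li⁺]^3[PO₄³⁻] = (3s)^3(0.15)
(3s)^3 = 2.6×10⁻⁹ / (0.15) = 1.7×10⁻⁸
s = 8.6×10⁻⁴ mol L⁻¹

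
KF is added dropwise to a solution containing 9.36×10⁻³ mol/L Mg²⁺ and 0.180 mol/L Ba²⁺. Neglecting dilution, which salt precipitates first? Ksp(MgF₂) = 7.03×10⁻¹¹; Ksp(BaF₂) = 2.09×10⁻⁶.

A salt starts to precipitate once the ion product Q reaches its Ksp.
For MgF₂: [F⁻] = (Ksp/[Mg²⁺])^(1/2) = 8.67×10⁻⁵ mol/L
For BaF₂: [F⁻] = (Ksp/[Ba²⁺])^(1/2) = 3.41×10⁻³ mol/L
Since MgF₂ needs less F⁻ to reach saturation, it precipitates first.

MgF₂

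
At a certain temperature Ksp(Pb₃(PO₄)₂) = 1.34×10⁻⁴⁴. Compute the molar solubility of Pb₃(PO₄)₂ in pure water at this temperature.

Pb₃(PO₄)₂(s) ⇌ 3 Pb²⁺(aq) + 2 PO₄³⁻(aq)
Call the molar solubility s, so that [Pb²⁺] = 3s and [PO₄³⁻] = 2s.
Ksp = [Pb²⁺]^3[PO₄³⁻]^2 = (3s)^3 · (2s)^2 = 108s^5
108s^5 = 1.34×10⁻⁴⁴  ⇒  s^5 = 1.24×10⁻⁴⁶
s = (1.24×10⁻⁴⁶)^(1/5) = 6.59×10⁻¹⁰ M

6.59×10⁻¹⁰ M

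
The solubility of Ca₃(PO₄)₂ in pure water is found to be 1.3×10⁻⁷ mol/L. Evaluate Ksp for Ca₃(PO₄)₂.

Ksp = 4.0×10⁻³³

Ca₃(PO₄)₂(s) ⇌ 3 Ca²⁺(aq) + 2 PO₄³⁻(aq)
For each mole of Ca₃(PO₄)₂ that dissolves per liter, [Ca²⁺] = 3s and [PO₄³⁻] = 2s; let s denote this solubility.
Ksp = [Ca²⁺]^3[PO₄³⁻]^2 = (3s)^3 · (2s)^2 = 108s^5
Ksp = 108 × (1.3×10⁻⁷)^5 = 4.0×10⁻³³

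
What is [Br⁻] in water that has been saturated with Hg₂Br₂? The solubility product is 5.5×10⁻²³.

Hg₂Br₂(s) ⇌ Hg₂²⁺(aq) + 2 Br⁻(aq)
Let s be the molar solubility. Then [Hg₂²⁺] = s and [Br⁻] = 2s.
Ksp = [Hg₂²⁺][Br⁻]^2 = s · (2s)^2 = 4s^3 = 5.5×10⁻²³
s = 2.4×10⁻⁸ mol L⁻¹
[Br⁻] = 2s = 4.8×10⁻⁸ mol L⁻¹

4.8×10⁻⁸ M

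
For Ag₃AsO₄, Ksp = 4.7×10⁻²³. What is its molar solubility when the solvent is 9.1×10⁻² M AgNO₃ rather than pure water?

6.2×10⁻²⁰ M

Ag₃AsO₄(s) ⇌ 3 Ag⁺(aq) + AsO₄³⁻(aq)
Let s be the solubility of Ag₃AsO₄ here. The common ion gives [Ag⁺] ≈ 9.1×10⁻² M, and [AsO₄³⁻] = s.
Ksp = [Ag⁺]^3[AsO₄³⁻] = (9.1×10⁻²)^3s
s = 4.7×10⁻²³ / (9.1×10⁻²)^3 = 6.2×10⁻²⁰
s = 6.2×10⁻²⁰ M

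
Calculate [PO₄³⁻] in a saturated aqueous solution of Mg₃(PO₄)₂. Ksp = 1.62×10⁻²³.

Mg₃(PO₄)₂(s) ⇌ 3 Mg²⁺(aq) + 2 PO₄³⁻(aq)
If s mol/L of Mg₃(PO₄)₂ dissolves, [Mg²⁺] = 3s and [PO₄³⁻] = 2s.
Ksp = [Mg²⁺]^3[PO₄³⁻]^2 = (3s)^3 · (2s)^2 = 108s^5 = 1.62×10⁻²³
s = 1.08×10⁻⁵ mol L⁻¹
[PO₄³⁻] = 2s = 2.17×10⁻⁵ mol L⁻¹

2.17×10⁻⁵ M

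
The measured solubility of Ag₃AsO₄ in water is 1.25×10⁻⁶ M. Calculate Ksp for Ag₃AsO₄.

Ag₃AsO₄(s) ⇌ 3 Ag⁺(aq) + AsO₄³⁻(aq)
For each mole of Ag₃AsO₄ that dissolves per liter, [Ag⁺] = 3s and [AsO₄³⁻] = s; let s denote this solubility.
Ksp = [Ag⁺]^3[AsO₄³⁻] = (3s)^3 · s = 27s^4
Ksp = 27 × (1.25×10⁻⁶)^4 = 6.59×10⁻²³

Ksp = 6.59×10⁻²³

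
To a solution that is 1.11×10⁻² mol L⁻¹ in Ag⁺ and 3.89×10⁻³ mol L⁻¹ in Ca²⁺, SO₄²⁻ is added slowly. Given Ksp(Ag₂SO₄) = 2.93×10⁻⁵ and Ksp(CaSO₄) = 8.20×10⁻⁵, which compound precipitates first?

CaSO₄

Precipitation of each salt begins when its ion product equals Ksp.
For Ag₂SO₄: [SO₄²⁻] = (Ksp/[Ag⁺]^2) = 0.238 mol L⁻¹
For CaSO₄: [SO₄²⁻] = (Ksp/[Ca²⁺]) = 2.11×10⁻² mol L⁻¹
Since CaSO₄ needs less SO₄²⁻ to reach saturation, it precipitates first.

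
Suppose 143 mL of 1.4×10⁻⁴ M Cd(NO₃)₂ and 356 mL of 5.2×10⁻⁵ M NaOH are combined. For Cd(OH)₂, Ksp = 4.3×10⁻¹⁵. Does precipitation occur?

The combined volume is 499 mL.
[Cd²⁺] = (1.4×10⁻⁴)(143)/499 = 4.0×10⁻⁵ M
[OH⁻] = (5.2×10⁻⁵)(356)/499 = 3.7×10⁻⁵ M
Q = [Cd²⁺][OH⁻]^2 = 5.5×10⁻¹⁴
Since Q (5.5×10⁻¹⁴) exceeds Ksp (4.3×10⁻¹⁵), Cd(OH)₂ will precipitate.

Yes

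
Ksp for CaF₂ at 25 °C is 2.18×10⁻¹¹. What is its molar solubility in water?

CaF₂(s) ⇌ Ca²⁺(aq) + 2 F⁻(aq)
Call the molar solubility s, so that [Ca²⁺] = s and [F⁻] = 2s.
Ksp = [Ca²⁺][F⁻]^2 = s · (2s)^2 = 4s^3
4s^3 = 2.18×10⁻¹¹  ⇒  s^3 = 5.45×10⁻¹²
s = (5.45×10⁻¹²)^(1/3) = 1.76×10⁻⁴ mol/L

1.76×10⁻⁴ M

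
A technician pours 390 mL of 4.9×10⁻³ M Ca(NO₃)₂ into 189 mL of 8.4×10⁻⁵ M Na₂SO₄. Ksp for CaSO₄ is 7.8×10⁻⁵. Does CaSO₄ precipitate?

No

Total volume after mixing = 390 + 189 = 579 mL.
[Ca²⁺] = (4.9×10⁻³)(390)/579 = 3.3×10⁻³ M
[SO₄²⁻] = (8.4×10⁻⁵)(189)/579 = 2.7×10⁻⁵ M
Q = [Ca²⁺][SO₄²⁻] = 9.0×10⁻⁸
Q = 9.0×10⁻⁸ < Ksp = 7.8×10⁻⁵, so the solution is unsaturated and no precipitate forms.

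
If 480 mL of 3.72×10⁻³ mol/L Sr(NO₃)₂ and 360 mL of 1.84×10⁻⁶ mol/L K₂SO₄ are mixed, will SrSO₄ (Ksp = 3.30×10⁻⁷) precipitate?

No

After mixing, V = 480 mL + 360 mL = 840 mL.
[Sr²⁺] = (3.72×10⁻³)(480)/840 = 2.13×10⁻³ mol/L
[SO₄²⁻] = (1.84×10⁻⁶)(360)/840 = 7.89×10⁻⁷ mol/L
Q = [Sr²⁺][SO₄²⁻] = 1.68×10⁻⁹
Since Q (1.68×10⁻⁹) is less than Ksp (3.30×10⁻⁷), no SrSO₄ precipitates.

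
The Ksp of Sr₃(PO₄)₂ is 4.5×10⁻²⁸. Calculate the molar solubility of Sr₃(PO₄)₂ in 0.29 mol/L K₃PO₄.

5.8×10⁻¹⁰ M

Sr₃(PO₄)₂(s) ⇌ 3 Sr²⁺(aq) + 2 PO₄³⁻(aq)
The solution already contains PO₄³⁻ at 0.29 mol/L. Let s be the molar solubility of Sr₃(PO₄)₂.
[PO₄³⁻] ≈ 0.29 mol/L (common ion dominates); [Sr²⁺] = 3s.
Ksp = [Sr²⁺]^3[PO₄³⁻]^2 = (3s)^3(0.29)^2
(3s)^3 = 4.5×10⁻²⁸ / (0.29)^2 = 5.4×10⁻²⁷
s = 5.8×10⁻¹⁰ mol/L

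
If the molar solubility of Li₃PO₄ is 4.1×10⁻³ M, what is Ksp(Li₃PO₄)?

Li₃PO₄(s) ⇌ 3 Li⁺(aq) + PO₄³⁻(aq)
For each mole of Li₃PO₄ that dissolves per liter, [Li⁺] = 3s and [PO₄³⁻] = s; let s denote this solubility.
Ksp = [Li⁺]^3[PO₄³⁻] = (3s)^3 · s = 27s^4
Ksp = 27 × (4.1×10⁻³)^4 = 7.6×10⁻⁹

Ksp = 7.6×10⁻⁹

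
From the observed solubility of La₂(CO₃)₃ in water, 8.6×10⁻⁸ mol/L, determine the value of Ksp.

La₂(CO₃)₃(s) ⇌ 2 La³⁺(aq) + 3 CO₃²⁻(aq)
If s mol/L of La₂(CO₃)₃ dissolves, [La³⁺] = 2s and [CO₃²⁻] = 3s.
Ksp = [La³⁺]^2[CO₃²⁻]^3 = (2s)^2 · (3s)^3 = 108s^5
Ksp = 108 × (8.6×10⁻⁸)^5 = 5.1×10⁻³⁴

Ksp = 5.1×10⁻³⁴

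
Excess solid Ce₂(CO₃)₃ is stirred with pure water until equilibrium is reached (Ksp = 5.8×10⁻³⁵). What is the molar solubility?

5.6×10⁻⁸ M

Ce₂(CO₃)₃(s) ⇌ 2 Ce³⁺(aq) + 3 CO₃²⁻(aq)
For each mole of Ce₂(CO₃)₃ that dissolves per liter, [Ce³⁺] = 2s and [CO₃²⁻] = 3s; let s denote this solubility.
Ksp = [Ce³⁺]^2[CO₃²⁻]^3 = (2s)^2 · (3s)^3 = 108s^5
108s^5 = 5.8×10⁻³⁵  ⇒  s^5 = 5.4×10⁻³⁷
s = 5.6×10⁻⁸ mol L⁻¹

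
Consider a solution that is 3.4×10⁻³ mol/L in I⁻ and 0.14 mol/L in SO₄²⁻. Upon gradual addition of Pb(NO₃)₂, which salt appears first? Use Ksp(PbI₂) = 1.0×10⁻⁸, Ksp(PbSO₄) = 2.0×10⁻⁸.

PbSO₄

A salt starts to precipitate once the ion product Q reaches its Ksp.
For PbI₂: [Pb²⁺] = (Ksp/[I⁻]^2) = 8.7×10⁻⁴ mol/L
For PbSO₄: [Pb²⁺] = (Ksp/[SO₄²⁻]) = 1.4×10⁻⁷ mol/L
Since PbSO₄ needs less Pb²⁺ to reach saturation, it precipitates first.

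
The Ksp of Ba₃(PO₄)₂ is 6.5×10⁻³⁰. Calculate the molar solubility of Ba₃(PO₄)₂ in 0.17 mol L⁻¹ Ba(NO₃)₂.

Ba₃(PO₄)₂(s) ⇌ 3 Ba²⁺(aq) + 2 PO₄³⁻(aq)
Let s be the solubility of Ba₃(PO₄)₂ here. The common ion gives [Ba²⁺] ≈ 0.17 mol L⁻¹, and [PO₄³⁻] = 2s.
Ksp = [Ba²⁺]^3[PO₄³⁻]^2 = (0.17)^3(2s)^2
(2s)^2 = 6.5×10⁻³⁰ / (0.17)^3 = 1.3×10⁻²⁷
s = 1.8×10⁻¹⁴ mol L⁻¹

1.8×10⁻¹⁴ M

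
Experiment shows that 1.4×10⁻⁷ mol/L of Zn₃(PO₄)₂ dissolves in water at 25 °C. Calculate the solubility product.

Zn₃(PO₄)₂(s) ⇌ 3 Zn²⁺(aq) + 2 PO₄³⁻(aq)
For each mole of Zn₃(PO₄)₂ that dissolves per liter, [Zn²⁺] = 3s and [PO₄³⁻] = 2s; let s denote this solubility.
Ksp = [Zn²⁺]^3[PO₄³⁻]^2 = (3s)^3 · (2s)^2 = 108s^5
Ksp = 108 × (1.4×10⁻⁷)^5 = 5.8×10⁻³³

Ksp = 5.8×10⁻³³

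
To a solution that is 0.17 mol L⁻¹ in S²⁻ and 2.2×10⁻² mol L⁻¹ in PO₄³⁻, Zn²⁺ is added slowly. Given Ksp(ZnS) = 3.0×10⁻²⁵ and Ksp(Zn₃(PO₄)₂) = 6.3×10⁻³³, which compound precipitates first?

The threshold for precipitation is Q = Ksp.
For ZnS: [Zn²⁺] = (Ksp/[S²⁻]) = 1.8×10⁻²⁴ mol L⁻¹
For Zn₃(PO₄)₂: [Zn²⁺] = (Ksp/[PO₄³⁻]^2)^(1/3) = 2.4×10⁻¹⁰ mol L⁻¹
ZnS requires the lower [Zn²⁺], so it precipitates first.

ZnS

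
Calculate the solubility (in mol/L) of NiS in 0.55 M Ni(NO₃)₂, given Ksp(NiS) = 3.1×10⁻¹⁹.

5.6×10⁻¹⁹ M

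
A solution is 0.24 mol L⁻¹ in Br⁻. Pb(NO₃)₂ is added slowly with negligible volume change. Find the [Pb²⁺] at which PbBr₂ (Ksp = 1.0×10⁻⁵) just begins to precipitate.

1.7×10⁻⁴ M

The threshold for precipitation is Q = Ksp.
PbBr₂(s) ⇌ Pb²⁺(aq) + 2 Br⁻(aq)
Ksp = [Pb²⁺][Br⁻]^2 = [Pb²⁺](0.24)^2
[Pb²⁺] = 1.0×10⁻⁵ / (0.24)^2 = 1.7×10⁻⁴
[Pb²⁺] = 1.7×10⁻⁴ mol L⁻¹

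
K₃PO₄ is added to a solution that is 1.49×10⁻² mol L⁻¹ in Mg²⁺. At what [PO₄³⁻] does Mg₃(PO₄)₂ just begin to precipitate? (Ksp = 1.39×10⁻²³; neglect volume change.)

2.05×10⁻⁹ M

Precipitation begins when Q = Ksp.
Mg₃(PO₄)₂(s) ⇌ 3 Mg²⁺(aq) + 2 PO₄³⁻(aq)
Ksp = [Mg²⁺]^3[PO₄³⁻]^2 = [PO₄³⁻]^2(1.49×10⁻²)^3
[PO₄³⁻]^2 = 1.39×10⁻²³ / (1.49×10⁻²)^3 = 4.20×10⁻¹⁸
[PO₄³⁻] = 2.05×10⁻⁹ mol L⁻¹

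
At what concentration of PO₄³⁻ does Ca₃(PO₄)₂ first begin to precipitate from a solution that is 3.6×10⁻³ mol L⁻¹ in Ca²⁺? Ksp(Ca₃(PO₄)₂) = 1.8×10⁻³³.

2.0×10⁻¹³ M

Each salt precipitates once Q = Ksp for that salt.
Ca₃(PO₄)₂(s) ⇌ 3 Ca²⁺(aq) + 2 PO₄³⁻(aq)
Ksp = [Ca²⁺]^3[PO₄³⁻]^2 = [PO₄³⁻]^2(3.6×10⁻³)^3
[PO₄³⁻]^2 = 1.8×10⁻³³ / (3.6×10⁻³)^3 = 3.9×10⁻²⁶
[PO₄³⁻] = 2.0×10⁻¹³ mol L⁻¹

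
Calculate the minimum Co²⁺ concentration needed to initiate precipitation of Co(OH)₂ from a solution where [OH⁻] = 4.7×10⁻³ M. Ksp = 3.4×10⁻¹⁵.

1.5×10⁻¹⁰ M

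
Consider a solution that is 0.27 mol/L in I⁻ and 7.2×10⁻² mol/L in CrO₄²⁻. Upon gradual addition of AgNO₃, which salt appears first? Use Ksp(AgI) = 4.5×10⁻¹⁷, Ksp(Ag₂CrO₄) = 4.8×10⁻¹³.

AgI

Precipitation of each salt begins when its ion product equals Ksp.
For AgI: [Ag⁺] = (Ksp/[I⁻]) = 1.7×10⁻¹⁶ mol/L
For Ag₂CrO₄: [Ag⁺] = (Ksp/[CrO₄²⁻])^(1/2) = 2.6×10⁻⁶ mol/L
AgI requires the lower [Ag⁺], so it precipitates first.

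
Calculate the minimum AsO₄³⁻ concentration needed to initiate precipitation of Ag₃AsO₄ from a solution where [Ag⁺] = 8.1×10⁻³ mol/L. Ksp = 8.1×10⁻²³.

1.5×10⁻¹⁶ M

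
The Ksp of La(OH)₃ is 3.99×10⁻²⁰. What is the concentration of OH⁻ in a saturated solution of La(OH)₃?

1.86×10⁻⁵ M

La(OH)₃(s) ⇌ La³⁺(aq) + 3 OH⁻(aq)
If s mol/L of La(OH)₃ dissolves, [La³⁺] = s and [OH⁻] = 3s.
Ksp = [La³⁺][OH⁻]^3 = s · (3s)^3 = 27s^4 = 3.99×10⁻²⁰
s = 6.20×10⁻⁶ mol L⁻¹
[OH⁻] = 3s = 1.86×10⁻⁵ mol L⁻¹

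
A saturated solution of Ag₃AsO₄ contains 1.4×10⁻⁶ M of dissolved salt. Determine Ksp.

Ag₃AsO₄(s) ⇌ 3 Ag⁺(aq) + AsO₄³⁻(aq)
If s mol/L of Ag₃AsO₄ dissolves, [Ag⁺] = 3s and [AsO₄³⁻] = s.
Ksp = [Ag⁺]^3[AsO₄³⁻] = (3s)^3 · s = 27s^4
Ksp = 27 × (1.4×10⁻⁶)^4 = 1.0×10⁻²²

Ksp = 1.0×10⁻²²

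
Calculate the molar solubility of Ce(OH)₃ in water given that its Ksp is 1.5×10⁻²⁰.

Ce(OH)₃(s) ⇌ Ce³⁺(aq) + 3 OH⁻(aq)
With molar solubility s: [Ce³⁺] = s, [OH⁻] = 3s.
Ksp = [Ce³⁺][OH⁻]^3 = s · (3s)^3 = 27s^4
27s^4 = 1.5×10⁻²⁰  ⇒  s^4 = 5.6×10⁻²²
s = 4.9×10⁻⁶ M

4.9×10⁻⁶ M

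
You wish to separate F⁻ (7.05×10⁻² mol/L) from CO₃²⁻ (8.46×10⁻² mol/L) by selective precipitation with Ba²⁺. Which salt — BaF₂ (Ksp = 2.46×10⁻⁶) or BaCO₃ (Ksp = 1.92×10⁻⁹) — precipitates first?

BaCO₃

The threshold for precipitation is Q = Ksp.
For BaF₂: [Ba²⁺] = (Ksp/[F⁻]^2) = 4.95×10⁻⁴ mol/L
For BaCO₃: [Ba²⁺] = (Ksp/[CO₃²⁻]) = 2.27×10⁻⁸ mol/L
Since BaCO₃ needs less Ba²⁺ to reach saturation, it precipitates first.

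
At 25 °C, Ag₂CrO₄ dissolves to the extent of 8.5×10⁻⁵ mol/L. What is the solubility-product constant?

Ksp = 2.5×10⁻¹²

Ag₂CrO₄(s) ⇌ 2 Ag⁺(aq) + CrO₄²⁻(aq)
With molar solubility s: [Ag⁺] = 2s, [CrO₄²⁻] = s.
Ksp = [Ag⁺]^2[CrO₄²⁻] = (2s)^2 · s = 4s^3
Ksp = 4 × (8.5×10⁻⁵)^3 = 2.5×10⁻¹²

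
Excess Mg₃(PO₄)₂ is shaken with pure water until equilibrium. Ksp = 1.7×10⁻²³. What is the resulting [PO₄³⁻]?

Mg₃(PO₄)₂(s) ⇌ 3 Mg²⁺(aq) + 2 PO₄³⁻(aq)
For each mole of Mg₃(PO₄)₂ that dissolves per liter, [Mg²⁺] = 3s and [PO₄³⁻] = 2s; let s denote this solubility.
Ksp = [Mg²⁺]^3[PO₄³⁻]^2 = (3s)^3 · (2s)^2 = 108s^5 = 1.7×10⁻²³
s = 1.1×10⁻⁵ mol/L
[PO₄³⁻] = 2s = 2.2×10⁻⁵ mol/L

2.2×10⁻⁵ M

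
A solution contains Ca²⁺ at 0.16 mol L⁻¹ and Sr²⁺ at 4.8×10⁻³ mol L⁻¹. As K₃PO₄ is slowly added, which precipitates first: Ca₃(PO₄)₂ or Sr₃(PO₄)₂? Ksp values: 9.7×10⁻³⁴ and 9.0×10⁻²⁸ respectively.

Ca₃(PO₄)₂

Precipitation begins when Q = Ksp.
For Ca₃(PO₄)₂: [PO₄³⁻] = (Ksp/[Ca²⁺]^3)^(1/2) = 4.9×10⁻¹⁶ mol L⁻¹
For Sr₃(PO₄)₂: [PO₄³⁻] = (Ksp/[Sr²⁺]^3)^(1/2) = 9.0×10⁻¹¹ mol L⁻¹
Since Ca₃(PO₄)₂ needs less PO₄³⁻ to reach saturation, it precipitates first.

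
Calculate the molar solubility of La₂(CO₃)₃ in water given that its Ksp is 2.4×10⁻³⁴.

La₂(CO₃)₃(s) ⇌ 2 La³⁺(aq) + 3 CO₃²⁻(aq)
For each mole of La₂(CO₃)₃ that dissolves per liter, [La³⁺] = 2s and [CO₃²⁻] = 3s; let s denote this solubility.
Ksp = [La³⁺]^2[CO₃²⁻]^3 = (2s)^2 · (3s)^3 = 108s^5
108s^5 = 2.4×10⁻³⁴  ⇒  s^5 = 2.2×10⁻³⁶
s = (2.2×10⁻³⁶)^(1/5) = 7.4×10⁻⁸ mol/L

7.4×10⁻⁸ M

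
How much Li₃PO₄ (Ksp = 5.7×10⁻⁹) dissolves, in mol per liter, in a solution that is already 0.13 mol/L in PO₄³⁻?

1.2×10⁻³ M

Li₃PO₄(s) ⇌ 3 Li⁺(aq) + PO₄³⁻(aq)
Let s be the solubility of Li₃PO₄ here. The common ion gives [PO₄³⁻] ≈ 0.13 mol/L, and [Li⁺] = 3s.
Ksp = [Li⁺]^3[PO₄³⁻] = (3s)^3(0.13)
(3s)^3 = 5.7×10⁻⁹ / (0.13) = 4.4×10⁻⁸
s = 1.2×10⁻³ mol/L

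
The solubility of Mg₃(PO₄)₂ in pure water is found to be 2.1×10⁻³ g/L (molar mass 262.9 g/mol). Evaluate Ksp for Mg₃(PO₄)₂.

s = (2.1×10⁻³ g L⁻¹)/(262.9 g mol⁻¹) = 7.988×10⁻⁶ M
Mg₃(PO₄)₂(s) ⇌ 3 Mg²⁺(aq) + 2 PO₄³⁻(aq)
Call the molar solubility s, so that [Mg²⁺] = 3s and [PO₄³⁻] = 2s.
Ksp = [Mg²⁺]^3[PO₄³⁻]^2 = (3s)^3 · (2s)^2 = 108s^5
Ksp = 108 × (7.988×10⁻⁶)^5 = 3.5×10⁻²⁴

Ksp = 3.5×10⁻²⁴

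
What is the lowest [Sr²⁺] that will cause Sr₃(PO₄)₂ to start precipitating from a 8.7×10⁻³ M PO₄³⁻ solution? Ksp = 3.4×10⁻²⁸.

The threshold for precipitation is Q = Ksp.
Sr₃(PO₄)₂(s) ⇌ 3 Sr²⁺(aq) + 2 PO₄³⁻(aq)
Ksp = [Sr²⁺]^3[PO₄³⁻]^2 = [Sr²⁺]^3(8.7×10⁻³)^2
[Sr²⁺]^3 = 3.4×10⁻²⁸ / (8.7×10⁻³)^2 = 4.5×10⁻²⁴
[Sr²⁺] = 1.6×10⁻⁸ M

1.6×10⁻⁸ M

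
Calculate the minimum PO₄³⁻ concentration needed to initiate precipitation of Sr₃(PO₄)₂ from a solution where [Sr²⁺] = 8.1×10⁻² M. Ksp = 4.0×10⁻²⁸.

8.7×10⁻¹³ M

Precipitation of each salt begins when its ion product equals Ksp.
Sr₃(PO₄)₂(s) ⇌ 3 Sr²⁺(aq) + 2 PO₄³⁻(aq)
Ksp = [Sr²⁺]^3[PO₄³⁻]^2 = [PO₄³⁻]^2(8.1×10⁻²)^3
[PO₄³⁻]^2 = 4.0×10⁻²⁸ / (8.1×10⁻²)^3 = 7.5×10⁻²⁵
[PO₄³⁻] = 8.7×10⁻¹³ M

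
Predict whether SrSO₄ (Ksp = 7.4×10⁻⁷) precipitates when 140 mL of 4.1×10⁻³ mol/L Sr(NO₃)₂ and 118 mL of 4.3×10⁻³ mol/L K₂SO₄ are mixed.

Yes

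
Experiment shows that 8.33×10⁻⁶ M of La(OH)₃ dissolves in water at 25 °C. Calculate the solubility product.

Ksp = 1.30×10⁻¹⁹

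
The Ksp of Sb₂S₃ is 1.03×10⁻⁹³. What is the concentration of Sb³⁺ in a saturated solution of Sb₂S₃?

1.98×10⁻¹⁹ M

Sb₂S₃(s) ⇌ 2 Sb³⁺(aq) + 3 S²⁻(aq)
With molar solubility s: [Sb³⁺] = 2s, [S²⁻] = 3s.
Ksp = [Sb³⁺]^2[S²⁻]^3 = (2s)^2 · (3s)^3 = 108s^5 = 1.03×10⁻⁹³
s = 9.91×10⁻²⁰ mol L⁻¹
[Sb³⁺] = 2s = 1.98×10⁻¹⁹ mol L⁻¹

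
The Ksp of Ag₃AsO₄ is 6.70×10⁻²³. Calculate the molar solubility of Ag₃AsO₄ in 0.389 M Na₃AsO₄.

1.85×10⁻⁸ M

Ag₃AsO₄(s) ⇌ 3 Ag⁺(aq) + AsO₄³⁻(aq)
With AsO₄³⁻ already at 0.389 M and s small, take [AsO₄³⁻] ≈ 0.389 M and [Ag⁺] = 3s.
Ksp = [Ag⁺]^3[AsO₄³⁻] = (3s)^3(0.389)
(3s)^3 = 6.70×10⁻²³ / (0.389) = 1.72×10⁻²²
s = 1.85×10⁻⁸ M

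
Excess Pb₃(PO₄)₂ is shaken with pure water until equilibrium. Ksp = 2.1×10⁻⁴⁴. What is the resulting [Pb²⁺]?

Pb₃(PO₄)₂(s) ⇌ 3 Pb²⁺(aq) + 2 PO₄³⁻(aq)
For each mole of Pb₃(PO₄)₂ that dissolves per liter, [Pb²⁺] = 3s and [PO₄³⁻] = 2s; let s denote this solubility.
Ksp = [Pb²⁺]^3[PO₄³⁻]^2 = (3s)^3 · (2s)^2 = 108s^5 = 2.1×10⁻⁴⁴
s = 7.2×10⁻¹⁰ M
[Pb²⁺] = 3s = 2.2×10⁻⁹ M

2.2×10⁻⁹ M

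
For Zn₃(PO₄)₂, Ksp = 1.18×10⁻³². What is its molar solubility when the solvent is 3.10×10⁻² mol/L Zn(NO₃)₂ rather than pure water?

9.95×10⁻¹⁵ M

Zn₃(PO₄)₂(s) ⇌ 3 Zn²⁺(aq) + 2 PO₄³⁻(aq)
Zn²⁺ is already present at 3.10×10⁻² mol/L. If s mol/L of Zn₃(PO₄)₂ dissolves, [PO₄³⁻] = 2s while [Zn²⁺] ≈ 3.10×10⁻² mol/L.
Ksp = [Zn²⁺]^3[PO₄³⁻]^2 = (3.10×10⁻²)^3(2s)^2
(2s)^2 = 1.18×10⁻³² / (3.10×10⁻²)^3 = 3.96×10⁻²⁸
s = 9.95×10⁻¹⁵ mol/L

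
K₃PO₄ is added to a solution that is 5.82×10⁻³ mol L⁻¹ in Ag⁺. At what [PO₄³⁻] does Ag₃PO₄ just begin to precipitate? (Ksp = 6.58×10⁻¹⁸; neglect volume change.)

3.34×10⁻¹¹ M

Each salt precipitates once Q = Ksp for that salt.
Ag₃PO₄(s) ⇌ 3 Ag⁺(aq) + PO₄³⁻(aq)
Ksp = [Ag⁺]^3[PO₄³⁻] = [PO₄³⁻](5.82×10⁻³)^3
[PO₄³⁻] = 6.58×10⁻¹⁸ / (5.82×10⁻³)^3 = 3.34×10⁻¹¹
[PO₄³⁻] = 3.34×10⁻¹¹ mol L⁻¹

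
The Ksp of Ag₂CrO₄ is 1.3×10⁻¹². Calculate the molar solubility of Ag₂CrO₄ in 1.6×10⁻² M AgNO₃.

5.1×10⁻⁹ M

Ag₂CrO₄(s) ⇌ 2 Ag⁺(aq) + CrO₄²⁻(aq)
Ag⁺ is already present at 1.6×10⁻² M. If s mol/L of Ag₂CrO₄ dissolves, [CrO₄²⁻] = s while [Ag⁺] ≈ 1.6×10⁻² M.
Ksp = [Ag⁺]^2[CrO₄²⁻] = (1.6×10⁻²)^2s
s = 1.3×10⁻¹² / (1.6×10⁻²)^2 = 5.1×10⁻⁹
s = 5.1×10⁻⁹ M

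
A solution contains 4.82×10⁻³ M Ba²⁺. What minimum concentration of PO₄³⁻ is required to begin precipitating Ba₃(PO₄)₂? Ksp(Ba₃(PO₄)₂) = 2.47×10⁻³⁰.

4.70×10⁻¹² M

The threshold for precipitation is Q = Ksp.
Ba₃(PO₄)₂(s) ⇌ 3 Ba²⁺(aq) + 2 PO₄³⁻(aq)
Ksp = [Ba²⁺]^3[PO₄³⁻]^2 = [PO₄³⁻]^2(4.82×10⁻³)^3
[PO₄³⁻]^2 = 2.47×10⁻³⁰ / (4.82×10⁻³)^3 = 2.21×10⁻²³
[PO₄³⁻] = 4.70×10⁻¹² M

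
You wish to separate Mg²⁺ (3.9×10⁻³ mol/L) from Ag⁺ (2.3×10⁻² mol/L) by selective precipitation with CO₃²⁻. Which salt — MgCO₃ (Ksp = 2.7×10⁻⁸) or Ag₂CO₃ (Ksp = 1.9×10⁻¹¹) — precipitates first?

Ag₂CO₃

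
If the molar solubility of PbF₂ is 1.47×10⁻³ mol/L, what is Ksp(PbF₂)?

Ksp = 1.27×10⁻⁸

PbF₂(s) ⇌ Pb²⁺(aq) + 2 F⁻(aq)
Let s be the molar solubility. Then [Pb²⁺] = s and [F⁻] = 2s.
Ksp = [Pb²⁺][F⁻]^2 = s · (2s)^2 = 4s^3
Ksp = 4 × (1.47×10⁻³)^3 = 1.27×10⁻⁸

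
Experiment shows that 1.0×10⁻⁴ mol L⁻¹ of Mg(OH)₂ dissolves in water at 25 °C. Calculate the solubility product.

Ksp = 4.0×10⁻¹²

Mg(OH)₂(s) ⇌ Mg²⁺(aq) + 2 OH⁻(aq)
If s mol/L of Mg(OH)₂ dissolves, [Mg²⁺] = s and [OH⁻] = 2s.
Ksp = [Mg²⁺][OH⁻]^2 = s · (2s)^2 = 4s^3
Ksp = 4 × (1.0×10⁻⁴)^3 = 4.0×10⁻¹²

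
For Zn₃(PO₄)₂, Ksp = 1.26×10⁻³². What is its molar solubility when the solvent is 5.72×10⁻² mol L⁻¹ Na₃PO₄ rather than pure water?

5.22×10⁻¹¹ M

Zn₃(PO₄)₂(s) ⇌ 3 Zn²⁺(aq) + 2 PO₄³⁻(aq)
The solution already contains PO₄³⁻ at 5.72×10⁻² mol L⁻¹. Let s be the molar solubility of Zn₃(PO₄)₂.
[PO₄³⁻] ≈ 5.72×10⁻² mol L⁻¹ (common ion dominates); [Zn²⁺] = 3s.
Ksp = [Zn²⁺]^3[PO₄³⁻]^2 = (3s)^3(5.72×10⁻²)^2
(3s)^3 = 1.26×10⁻³² / (5.72×10⁻²)^2 = 3.85×10⁻³⁰
s = 5.22×10⁻¹¹ mol L⁻¹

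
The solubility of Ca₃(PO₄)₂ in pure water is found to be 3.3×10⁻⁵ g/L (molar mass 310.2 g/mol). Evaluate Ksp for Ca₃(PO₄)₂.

Molar solubility s = (3.3×10⁻⁵ g/L) / (310.2 g/mol) = 1.064×10⁻⁷ mol/L
Ca₃(PO₄)₂(s) ⇌ 3 Ca²⁺(aq) + 2 PO₄³⁻(aq)
For each mole of Ca₃(PO₄)₂ that dissolves per liter, [Ca²⁺] = 3s and [PO₄³⁻] = 2s; let s denote this solubility.
Ksp = [Ca²⁺]^3[PO₄³⁻]^2 = (3s)^3 · (2s)^2 = 108s^5
Ksp = 108 × (1.064×10⁻⁷)^5 = 1.5×10⁻³³

Ksp = 1.5×10⁻³³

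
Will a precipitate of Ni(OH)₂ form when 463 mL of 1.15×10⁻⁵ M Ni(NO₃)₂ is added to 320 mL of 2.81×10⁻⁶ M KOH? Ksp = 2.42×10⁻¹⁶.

No

After mixing, V = 463 mL + 320 mL = 783 mL.
[Ni²⁺] = (1.15×10⁻⁵)(463)/783 = 6.80×10⁻⁶ M
[OH⁻] = (2.81×10⁻⁶)(320)/783 = 1.15×10⁻⁶ M
Q = [Ni²⁺][OH⁻]^2 = 8.97×10⁻¹⁸
Q < Ksp (8.97×10⁻¹⁸ vs 2.42×10⁻¹⁶); the solution remains unsaturated and no precipitate forms.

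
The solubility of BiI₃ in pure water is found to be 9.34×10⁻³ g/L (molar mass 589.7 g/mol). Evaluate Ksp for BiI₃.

Ksp = 1.70×10⁻¹⁸

Molar solubility s = (9.34×10⁻³ g/L) / (589.7 g/mol) = 1.5839×10⁻⁵ mol/L
BiI₃(s) ⇌ Bi³⁺(aq) + 3 I⁻(aq)
With molar solubility s: [Bi³⁺] = s, [I⁻] = 3s.
Ksp = [Bi³⁺][I⁻]^3 = s · (3s)^3 = 27s^4
Ksp = 27 × (1.5839×10⁻⁵)^4 = 1.70×10⁻¹⁸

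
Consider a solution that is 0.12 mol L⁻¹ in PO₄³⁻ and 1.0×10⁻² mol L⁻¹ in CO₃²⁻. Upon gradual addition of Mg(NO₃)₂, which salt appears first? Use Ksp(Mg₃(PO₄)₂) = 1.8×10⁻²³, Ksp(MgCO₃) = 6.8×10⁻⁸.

Mg₃(PO₄)₂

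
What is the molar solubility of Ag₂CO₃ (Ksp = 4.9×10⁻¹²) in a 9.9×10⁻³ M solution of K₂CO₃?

Ag₂CO₃(s) ⇌ 2 Ag⁺(aq) + CO₃²⁻(aq)
With CO₃²⁻ already at 9.9×10⁻³ M and s small, take [CO₃²⁻] ≈ 9.9×10⁻³ M and [Ag⁺] = 2s.
Ksp = [Ag⁺]^2[CO₃²⁻] = (2s)^2(9.9×10⁻³)
(2s)^2 = 4.9×10⁻¹² / (9.9×10⁻³) = 4.9×10⁻¹⁰
s = 1.1×10⁻⁵ M

1.1×10⁻⁵ M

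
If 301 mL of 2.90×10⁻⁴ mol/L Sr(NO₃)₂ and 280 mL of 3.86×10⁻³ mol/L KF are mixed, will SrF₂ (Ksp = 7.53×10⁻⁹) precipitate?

No

Total volume after mixing = 301 + 280 = 581 mL.
[Sr²⁺] = (2.90×10⁻⁴)(301)/581 = 1.50×10⁻⁴ mol/L
[F⁻] = (3.86×10⁻³)(280)/581 = 1.86×10⁻³ mol/L
Q = [Sr²⁺][F⁻]^2 = 5.20×10⁻¹⁰
Since Q (5.20×10⁻¹⁰) is less than Ksp (7.53×10⁻⁹), no SrF₂ precipitates.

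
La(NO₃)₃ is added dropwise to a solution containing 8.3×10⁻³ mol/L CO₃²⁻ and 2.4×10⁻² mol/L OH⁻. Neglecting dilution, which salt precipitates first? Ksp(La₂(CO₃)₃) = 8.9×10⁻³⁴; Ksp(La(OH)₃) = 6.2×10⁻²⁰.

A salt starts to precipitate once the ion product Q reaches its Ksp.
For La₂(CO₃)₃: [La³⁺] = (Ksp/[CO₃²⁻]^3)^(1/2) = 3.9×10⁻¹⁴ mol/L
For La(OH)₃: [La³⁺] = (Ksp/[OH⁻]^3) = 4.5×10⁻¹⁵ mol/L
Since La(OH)₃ needs less La³⁺ to reach saturation, it precipitates first.

La(OH)₃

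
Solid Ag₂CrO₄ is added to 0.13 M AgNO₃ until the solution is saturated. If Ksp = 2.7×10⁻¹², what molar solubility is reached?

Ag₂CrO₄(s) ⇌ 2 Ag⁺(aq) + CrO₄²⁻(aq)
Let s be the solubility of Ag₂CrO₄ here. The common ion gives [Ag⁺] ≈ 0.13 M, and [CrO₄²⁻] = s.
Ksp = [Ag⁺]^2[CrO₄²⁻] = (0.13)^2s
s = 2.7×10⁻¹² / (0.13)^2 = 1.6×10⁻¹⁰
s = 1.6×10⁻¹⁰ M

1.6×10⁻¹⁰ M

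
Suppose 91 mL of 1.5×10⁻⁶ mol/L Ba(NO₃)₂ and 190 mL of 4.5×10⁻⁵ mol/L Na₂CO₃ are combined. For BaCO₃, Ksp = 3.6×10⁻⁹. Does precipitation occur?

No

The combined volume is 281 mL.
[Ba²⁺] = (1.5×10⁻⁶)(91)/281 = 4.9×10⁻⁷ mol/L
[CO₃²⁻] = (4.5×10⁻⁵)(190)/281 = 3.0×10⁻⁵ mol/L
Q = [Ba²⁺][CO₃²⁻] = 1.5×10⁻¹¹
Q < Ksp (1.5×10⁻¹¹ vs 3.6×10⁻⁹); the solution remains unsaturated and no precipitate forms.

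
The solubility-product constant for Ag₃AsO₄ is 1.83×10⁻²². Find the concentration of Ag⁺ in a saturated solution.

Ag₃AsO₄(s) ⇌ 3 Ag⁺(aq) + AsO₄³⁻(aq)
If s mol/L of Ag₃AsO₄ dissolves, [Ag⁺] = 3s and [AsO₄³⁻] = s.
Ksp = [Ag⁺]^3[AsO₄³⁻] = (3s)^3 · s = 27s^4 = 1.83×10⁻²²
s = 1.61×10⁻⁶ M
[Ag⁺] = 3s = 4.84×10⁻⁶ M

4.84×10⁻⁶ M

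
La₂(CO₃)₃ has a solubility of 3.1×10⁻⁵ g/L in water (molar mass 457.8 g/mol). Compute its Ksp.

Ksp = 1.5×10⁻³⁴

Convert to molarity: s = 3.1×10⁻⁵ / 457.8 = 6.772×10⁻⁸ mol/L
La₂(CO₃)₃(s) ⇌ 2 La³⁺(aq) + 3 CO₃²⁻(aq)
If s mol/L of La₂(CO₃)₃ dissolves, [La³⁺] = 2s and [CO₃²⁻] = 3s.
Ksp = [La³⁺]^2[CO₃²⁻]^3 = (2s)^2 · (3s)^3 = 108s^5
Ksp = 108 × (6.772×10⁻⁸)^5 = 1.5×10⁻³⁴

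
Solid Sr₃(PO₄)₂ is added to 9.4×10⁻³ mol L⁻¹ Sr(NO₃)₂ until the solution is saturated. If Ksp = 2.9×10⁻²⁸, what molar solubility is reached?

Sr₃(PO₄)₂(s) ⇌ 3 Sr²⁺(aq) + 2 PO₄³⁻(aq)
The solution already contains Sr²⁺ at 9.4×10⁻³ mol L⁻¹. Let s be the molar solubility of Sr₃(PO₄)₂.
[Sr²⁺] ≈ 9.4×10⁻³ mol L⁻¹ (common ion dominates); [PO₄³⁻] = 2s.
Ksp = [Sr²⁺]^3[PO₄³⁻]^2 = (9.4×10⁻³)^3(2s)^2
(2s)^2 = 2.9×10⁻²⁸ / (9.4×10⁻³)^3 = 3.5×10⁻²²
s = 9.3×10⁻¹² mol L⁻¹

9.3×10⁻¹² M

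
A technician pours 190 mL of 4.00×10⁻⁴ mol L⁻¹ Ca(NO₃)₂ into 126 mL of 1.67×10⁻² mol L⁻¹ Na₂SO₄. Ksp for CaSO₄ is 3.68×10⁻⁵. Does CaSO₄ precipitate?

Total volume after mixing = 190 + 126 = 316 mL.
[Ca²⁺] = (4.00×10⁻⁴)(190)/316 = 2.41×10⁻⁴ mol L⁻¹
[SO₄²⁻] = (1.67×10⁻²)(126)/316 = 6.66×10⁻³ mol L⁻¹
Q = [Ca²⁺][SO₄²⁻] = 1.60×10⁻⁶
Since Q (1.60×10⁻⁶) is less than Ksp (3.68×10⁻⁵), no CaSO₄ precipitates.

No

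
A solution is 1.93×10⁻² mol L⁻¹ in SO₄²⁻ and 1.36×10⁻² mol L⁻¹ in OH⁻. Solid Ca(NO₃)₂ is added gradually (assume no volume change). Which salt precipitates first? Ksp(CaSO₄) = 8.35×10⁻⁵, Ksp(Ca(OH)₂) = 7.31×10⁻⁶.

CaSO₄

Precipitation begins when Q = Ksp.
For CaSO₄: [Ca²⁺] = (Ksp/[SO₄²⁻]) = 4.33×10⁻³ mol L⁻¹
For Ca(OH)₂: [Ca²⁺] = (Ksp/[OH⁻]^2) = 3.95×10⁻² mol L⁻¹
The smaller threshold [Ca²⁺] is reached first, so CaSO₄ precipitates first.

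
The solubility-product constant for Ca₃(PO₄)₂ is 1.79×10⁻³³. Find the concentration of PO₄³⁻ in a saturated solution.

Ca₃(PO₄)₂(s) ⇌ 3 Ca²⁺(aq) + 2 PO₄³⁻(aq)
Let s be the molar solubility. Then [Ca²⁺] = 3s and [PO₄³⁻] = 2s.
Ksp = [Ca²⁺]^3[PO₄³⁻]^2 = (3s)^3 · (2s)^2 = 108s^5 = 1.79×10⁻³³
s = 1.11×10⁻⁷ mol L⁻¹
[PO₄³⁻] = 2s = 2.21×10⁻⁷ mol L⁻¹

2.21×10⁻⁷ M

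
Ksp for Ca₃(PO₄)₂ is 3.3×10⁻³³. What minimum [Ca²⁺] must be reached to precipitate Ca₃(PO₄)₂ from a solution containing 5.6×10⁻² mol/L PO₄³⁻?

Precipitation of each salt begins when its ion product equals Ksp.
Ca₃(PO₄)₂(s) ⇌ 3 Ca²⁺(aq) + 2 PO₄³⁻(aq)
Ksp = [Ca²⁺]^3[PO₄³⁻]^2 = [Ca²⁺]^3(5.6×10⁻²)^2
[Ca²⁺]^3 = 3.3×10⁻³³ / (5.6×10⁻²)^2 = 1.1×10⁻³⁰
[Ca²⁺] = 1.0×10⁻¹⁰ mol/L

1.0×10⁻¹⁰ M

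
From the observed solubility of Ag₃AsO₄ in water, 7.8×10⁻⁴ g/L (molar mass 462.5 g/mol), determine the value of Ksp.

Ksp = 2.2×10⁻²²

Molar solubility s = (7.8×10⁻⁴ g/L) / (462.5 g/mol) = 1.686×10⁻⁶ mol/L
Ag₃AsO₄(s) ⇌ 3 Ag⁺(aq) + AsO₄³⁻(aq)
For each mole of Ag₃AsO₄ that dissolves per liter, [Ag⁺] = 3s and [AsO₄³⁻] = s; let s denote this solubility.
Ksp = [Ag⁺]^3[AsO₄³⁻] = (3s)^3 · s = 27s^4
Ksp = 27 × (1.686×10⁻⁶)^4 = 2.2×10⁻²²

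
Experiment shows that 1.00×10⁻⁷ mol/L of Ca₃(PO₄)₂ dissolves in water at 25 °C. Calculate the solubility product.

Ksp = 1.08×10⁻³³

Ca₃(PO₄)₂(s) ⇌ 3 Ca²⁺(aq) + 2 PO₄³⁻(aq)
Call the molar solubility s, so that [Ca²⁺] = 3s and [PO₄³⁻] = 2s.
Ksp = [Ca²⁺]^3[PO₄³⁻]^2 = (3s)^3 · (2s)^2 = 108s^5
Ksp = 108 × (1.00×10⁻⁷)^5 = 1.08×10⁻³³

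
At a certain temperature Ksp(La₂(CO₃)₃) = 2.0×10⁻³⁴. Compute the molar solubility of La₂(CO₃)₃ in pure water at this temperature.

7.1×10⁻⁸ M

La₂(CO₃)₃(s) ⇌ 2 La³⁺(aq) + 3 CO₃²⁻(aq)
Call the molar solubility s, so that [La³⁺] = 2s and [CO₃²⁻] = 3s.
Ksp = [La³⁺]^2[CO₃²⁻]^3 = (2s)^2 · (3s)^3 = 108s^5
108s^5 = 2.0×10⁻³⁴  ⇒  s^5 = 1.9×10⁻³⁶
s = 7.1×10⁻⁸ mol/L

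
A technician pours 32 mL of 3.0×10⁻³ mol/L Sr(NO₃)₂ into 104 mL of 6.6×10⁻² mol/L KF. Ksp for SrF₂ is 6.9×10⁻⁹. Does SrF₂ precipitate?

Yes

The combined volume is 136 mL.
[Sr²⁺] = (3.0×10⁻³)(32)/136 = 7.1×10⁻⁴ mol/L
[F⁻] = (6.6×10⁻²)(104)/136 = 5.0×10⁻² mol/L
Q = [Sr²⁺][F⁻]^2 = 1.8×10⁻⁶
Q = 1.8×10⁻⁶ > Ksp = 6.9×10⁻⁹, so the solution is supersaturated and SrF₂ precipitates.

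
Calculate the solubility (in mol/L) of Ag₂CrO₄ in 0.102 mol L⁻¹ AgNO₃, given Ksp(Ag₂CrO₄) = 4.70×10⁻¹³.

Ag₂CrO₄(s) ⇌ 2 Ag⁺(aq) + CrO₄²⁻(aq)
Ag⁺ is already present at 0.102 mol L⁻¹. If s mol/L of Ag₂CrO₄ dissolves, [CrO₄²⁻] = s while [Ag⁺] ≈ 0.102 mol L⁻¹.
Ksp = [Ag⁺]^2[CrO₄²⁻] = (0.102)^2s
s = 4.70×10⁻¹³ / (0.102)^2 = 4.52×10⁻¹¹
s = 4.52×10⁻¹¹ mol L⁻¹

4.52×10⁻¹¹ M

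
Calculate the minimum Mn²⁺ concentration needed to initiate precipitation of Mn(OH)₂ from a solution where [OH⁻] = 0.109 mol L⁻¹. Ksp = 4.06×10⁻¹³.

3.42×10⁻¹¹ M

A salt starts to precipitate once the ion product Q reaches its Ksp.
Mn(OH)₂(s) ⇌ Mn²⁺(aq) + 2 OH⁻(aq)
Ksp = [Mn²⁺][OH⁻]^2 = [Mn²⁺](0.109)^2
[Mn²⁺] = 4.06×10⁻¹³ / (0.109)^2 = 3.42×10⁻¹¹
[Mn²⁺] = 3.42×10⁻¹¹ mol L⁻¹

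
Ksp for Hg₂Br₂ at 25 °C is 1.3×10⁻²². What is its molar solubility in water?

3.2×10⁻⁸ M

Hg₂Br₂(s) ⇌ Hg₂²⁺(aq) + 2 Br⁻(aq)
Call the molar solubility s, so that [Hg₂²⁺] = s and [Br⁻] = 2s.
Ksp = [Hg₂²⁺][Br⁻]^2 = s · (2s)^2 = 4s^3
4s^3 = 1.3×10⁻²²  ⇒  s^3 = 3.3×10⁻²³
Taking the 3rd root, s = 3.2×10⁻⁸ M.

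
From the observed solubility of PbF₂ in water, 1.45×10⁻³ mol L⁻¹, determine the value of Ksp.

Ksp = 1.22×10⁻⁸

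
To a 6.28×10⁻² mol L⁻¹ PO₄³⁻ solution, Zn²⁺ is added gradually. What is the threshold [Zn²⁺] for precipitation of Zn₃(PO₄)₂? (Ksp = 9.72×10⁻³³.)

A salt starts to precipitate once the ion product Q reaches its Ksp.
Zn₃(PO₄)₂(s) ⇌ 3 Zn²⁺(aq) + 2 PO₄³⁻(aq)
Ksp = [Zn²⁺]^3[PO₄³⁻]^2 = [Zn²⁺]^3(6.28×10⁻²)^2
[Zn²⁺]^3 = 9.72×10⁻³³ / (6.28×10⁻²)^2 = 2.46×10⁻³⁰
[Zn²⁺] = 1.35×10⁻¹⁰ mol L⁻¹

1.35×10⁻¹⁰ M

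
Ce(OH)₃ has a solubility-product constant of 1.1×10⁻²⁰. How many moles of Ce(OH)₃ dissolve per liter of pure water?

4.5×10⁻⁶ M

Ce(OH)₃(s) ⇌ Ce³⁺(aq) + 3 OH⁻(aq)
For each mole of Ce(OH)₃ that dissolves per liter, [Ce³⁺] = s and [OH⁻] = 3s; let s denote this solubility.
Ksp = [Ce³⁺][OH⁻]^3 = s · (3s)^3 = 27s^4
27s^4 = 1.1×10⁻²⁰  ⇒  s^4 = 4.1×10⁻²²
s = (4.1×10⁻²²)^(1/4) = 4.5×10⁻⁶ mol/L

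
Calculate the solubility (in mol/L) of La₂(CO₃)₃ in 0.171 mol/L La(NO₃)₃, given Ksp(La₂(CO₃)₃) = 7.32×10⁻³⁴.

La₂(CO₃)₃(s) ⇌ 2 La³⁺(aq) + 3 CO₃²⁻(aq)
Let s be the solubility of La₂(CO₃)₃ here. The common ion gives [La³⁺] ≈ 0.171 mol/L, and [CO₃²⁻] = 3s.
Ksp = [La³⁺]^2[CO₃²⁻]^3 = (0.171)^2(3s)^3
(3s)^3 = 7.32×10⁻³⁴ / (0.171)^2 = 2.50×10⁻³²
s = 9.75×10⁻¹² mol/L

9.75×10⁻¹² M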